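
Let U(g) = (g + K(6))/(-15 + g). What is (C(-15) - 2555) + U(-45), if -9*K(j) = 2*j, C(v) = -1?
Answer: -459941/180 ≈ -2555.2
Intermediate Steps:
K(j) = -2*j/9
U(g) = (-4/3 + g)/(-15 + g) (U(g) = (g - 2/9*6)/(-15 + g) = (g - 4/3)/(-15 + g) = (-4/3 + g)/(-15 + g))
(C(-15) - 2555) + U(-45) = (-1 - 2555) + (-4/3 - 45)/(-15 - 45) = -2556 - 139/3/(-60) = -2556 - 1/60*(-139/3) = -2556 + 139/180 = -459941/180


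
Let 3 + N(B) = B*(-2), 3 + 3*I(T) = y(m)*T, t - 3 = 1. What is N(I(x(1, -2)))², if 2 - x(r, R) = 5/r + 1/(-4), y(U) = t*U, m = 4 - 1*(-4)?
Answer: 29929/9 ≈ 3325.4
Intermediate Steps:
m = 8 (m = 4 + 4 = 8)
t = 4 (t = 3 + 1 = 4)
y(U) = 4*U
x(r, R) = 9/4 - 5/r (x(r, R) = 2 - (5/r + 1/(-4)) = 2 - (5/r + 1*(-¼)) = 2 - (5/r - ¼) = 2 - (-¼ + 5/r) = 2 + (¼ - 5/r) = 9/4 - 5/r)
I(T) = -1 + 32*T/3 (I(T) = -1 + ((4*8)*T)/3 = -1 + (32*T)/3 = -1 + 32*T/3)
N(B) = -3 - 2*B (N(B) = -3 + B*(-2) = -3 - 2*B)
N(I(x(1, -2)))² = (-3 - 2*(-1 + 32*(9/4 - 5/1)/3))² = (-3 - 2*(-1 + 32*(9/4 - 5*1)/3))² = (-3 - 2*(-1 + 32*(9/4 - 5)/3))² = (-3 - 2*(-1 + (32/3)*(-11/4)))² = (-3 - 2*(-1 - 88/3))² = (-3 - 2*(-91/3))² = (-3 + 182/3)² = (173/3)² = 29929/9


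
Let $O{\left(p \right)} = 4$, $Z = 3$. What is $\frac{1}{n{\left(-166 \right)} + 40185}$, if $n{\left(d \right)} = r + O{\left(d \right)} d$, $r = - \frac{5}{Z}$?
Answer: $\frac{3}{118558} \approx 2.5304 \cdot 10^{-5}$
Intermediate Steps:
$r = - \frac{5}{3} \approx -1.6667$
$n{\left(d \right)} = - \frac{5}{3} + 4 d$
$\frac{1}{n{\left(-166 \right)} + 40185} = \frac{1}{\left(- \frac{5}{3} + 4 \left(-166\right)\right) + 40185} = \frac{1}{\left(- \frac{5}{3} - 664\right) + 40185} = \frac{1}{- \frac{1997}{3} + 40185} = \frac{1}{\frac{118558}{3}} = \frac{3}{118558}$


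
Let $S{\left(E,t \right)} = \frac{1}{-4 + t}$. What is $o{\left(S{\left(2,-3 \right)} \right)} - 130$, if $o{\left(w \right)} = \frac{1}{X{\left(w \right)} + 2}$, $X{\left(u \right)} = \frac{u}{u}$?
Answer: $- \frac{389}{3} \approx -129.67$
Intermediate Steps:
$X{\left(u \right)} = 1$
$o{\left(w \right)} = \frac{1}{3}$ ($o{\left(w \right)} = \frac{1}{1 + 2} = \frac{1}{3}$)
$o{\left(S{\left(2,-3 \right)} \right)} - 130 = \frac{1}{3} - 130 = - \frac{389}{3}$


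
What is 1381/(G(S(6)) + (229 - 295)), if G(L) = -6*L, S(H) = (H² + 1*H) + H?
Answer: -1381/354 ≈ -3.9011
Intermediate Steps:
S(H) = H² + 2*H (S(H) = (H² + H) + H = (H + H²) + H = H² + 2*H)
1381/(G(S(6)) + (229 - 295)) = 1381/(-36*(2 + 6) + (229 - 295)) = 1381/(-36*8 - 66) = 1381/(-6*48 - 66) = 1381/(-288 - 66) = 1381/(-354) = 1381*(-1/354) = -1381/354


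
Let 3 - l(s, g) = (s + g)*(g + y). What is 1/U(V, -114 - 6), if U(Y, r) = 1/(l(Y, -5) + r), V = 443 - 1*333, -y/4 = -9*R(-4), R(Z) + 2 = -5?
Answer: 26868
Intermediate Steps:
R(Z) = -7 (R(Z) = -2 - 5 = -7)
y = -252 (y = -(-36)*(-7) = -4*63 = -252)
V = 110 (V = 443 - 333 = 110)
l(s, g) = 3 - (-252 + g)*(g + s) (l(s, g) = 3 - (s + g)*(g - 252) = 3 - (g + s)*(-252 + g) = 3 - (-252 + g)*(g + s))
U(Y, r) = 1/(-1282 + r + 257*Y) (U(Y, r) = 1/((3 - 1*(-5)² + 252*(-5) + 252*Y - 1*(-5)*Y) + r) = 1/((3 - 1*25 - 1260 + 252*Y + 5*Y) + r) = 1/((3 - 25 - 1260 + 252*Y + 5*Y) + r) = 1/((-1282 + 257*Y) + r) = 1/(-1282 + r + 257*Y))
1/U(V, -114 - 6) = 1/(1/(-1282 + (-114 - 6) + 257*110)) = 1/(1/(-1282 - 120 + 28270)) = 1/(1/26868) = 26868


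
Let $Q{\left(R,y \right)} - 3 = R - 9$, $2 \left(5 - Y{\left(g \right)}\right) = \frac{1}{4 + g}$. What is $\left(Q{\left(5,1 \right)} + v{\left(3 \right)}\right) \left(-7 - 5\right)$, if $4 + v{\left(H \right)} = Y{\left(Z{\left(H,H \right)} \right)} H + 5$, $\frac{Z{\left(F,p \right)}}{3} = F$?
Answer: $- \frac{2322}{13} \approx -178.62$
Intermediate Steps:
$Z{\left(F,p \right)} = 3 F$
$Y{\left(g \right)} = 5 - \frac{1}{2 \left(4 + g\right)}$
$Q{\left(R,y \right)} = -6 + R$ ($Q{\left(R,y \right)} = 3 + \left(R - 9\right) = 3 + \left(-9 + R\right) = -6 + R$)
$v{\left(H \right)} = 1 + \frac{H \left(39 + 30 H\right)}{2 \left(4 + 3 H\right)}$ ($v{\left(H \right)} = -4 + \left(\frac{39 + 10 \cdot 3 H}{2 \left(4 + 3 H\right)} H + 5\right) = -4 + \left(\frac{39 + 30 H}{2 \left(4 + 3 H\right)} H + 5\right) = -4 + \left(\frac{H \left(39 + 30 H\right)}{2 \left(4 + 3 H\right)} + 5\right) = -4 + \left(5 + \frac{H \left(39 + 30 H\right)}{2 \left(4 + 3 H\right)}\right) = 1 + \frac{H \left(39 + 30 H\right)}{2 \left(4 + 3 H\right)}$)
$\left(Q{\left(5,1 \right)} + v{\left(3 \right)}\right) \left(-7 - 5\right) = \left(\left(-6 + 5\right) + \frac{8 + 30 \cdot 3^{2} + 45 \cdot 3}{2 \left(4 + 3 \cdot 3\right)}\right) \left(-7 - 5\right) = \left(-1 + \frac{8 + 30 \cdot 9 + 135}{2 \left(4 + 9\right)}\right) \left(-7 - 5\right) = \left(-1 + \frac{8 + 270 + 135}{2 \cdot 13}\right) \left(-12\right) = \left(-1 + \frac{1}{2} \cdot \frac{1}{13} \cdot 413\right) \left(-12\right) = \left(-1 + \frac{413}{26}\right) \left(-12\right) = \frac{387}{26} \left(-12\right) = - \frac{2322}{13}$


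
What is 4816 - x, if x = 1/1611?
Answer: 7758575/1611 ≈ 4816.0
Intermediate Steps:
x = 1/1611 ≈ 0.00062073
4816 - x = 4816 - 1*1/1611 = 4816 - 1/1611 = 7758575/1611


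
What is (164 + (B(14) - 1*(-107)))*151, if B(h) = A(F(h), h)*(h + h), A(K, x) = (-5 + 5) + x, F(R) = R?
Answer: 100113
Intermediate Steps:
A(K, x) = x (A(K, x) = 0 + x = x)
B(h) = 2*h**2 (B(h) = h*(h + h) = h*(2*h) = 2*h**2)
(164 + (B(14) - 1*(-107)))*151 = (164 + (2*14**2 - 1*(-107)))*151 = (164 + (2*196 + 107))*151 = (164 + (392 + 107))*151 = (164 + 499)*151 = 663*151 = 100113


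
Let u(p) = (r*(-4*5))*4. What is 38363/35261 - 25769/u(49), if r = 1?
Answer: 911709749/2820880 ≈ 323.20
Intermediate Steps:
u(p) = -80 (u(p) = (1*(-4*5))*4 = (1*(-20))*4 = -20*4 = -80)
38363/35261 - 25769/u(49) = 38363/35261 - 25769/(-80) = 38363*(1/35261) - 25769*(-1/80) = 38363/35261 + 25769/80 = 911709749/2820880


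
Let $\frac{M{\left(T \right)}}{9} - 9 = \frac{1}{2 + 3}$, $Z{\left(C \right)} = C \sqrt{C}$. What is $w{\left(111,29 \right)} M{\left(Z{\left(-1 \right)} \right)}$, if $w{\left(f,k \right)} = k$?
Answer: $\frac{12006}{5} \approx 2401.2$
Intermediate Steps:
$Z{\left(C \right)} = C^{\frac{3}{2}}$
$M{\left(T \right)} = \frac{414}{5}$ ($M{\left(T \right)} = 81 + \frac{9}{2 + 3} = 81 + \frac{9}{5} = \frac{414}{5}$)
$w{\left(111,29 \right)} M{\left(Z{\left(-1 \right)} \right)} = 29 \cdot \frac{414}{5} = \frac{12006}{5}$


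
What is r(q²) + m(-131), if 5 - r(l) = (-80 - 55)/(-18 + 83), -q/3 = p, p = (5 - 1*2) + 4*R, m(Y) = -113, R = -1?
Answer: -1377/13 ≈ -105.92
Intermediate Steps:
p = -1 (p = (5 - 1*2) + 4*(-1) = (5 - 2) - 4 = 3 - 4 = -1)
q = 3 (q = -3*(-1) = 3)
r(l) = 92/13 (r(l) = 5 - (-80 - 55)/(-18 + 83) = 5 - (-135)/65 = 5 - 1*(-27/13) = 5 + 27/13 = 92/13)
r(q²) + m(-131) = 92/13 - 113 = -1377/13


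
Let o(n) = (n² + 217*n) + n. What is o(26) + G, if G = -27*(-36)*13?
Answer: 18980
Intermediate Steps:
o(n) = n² + 218*n
G = 12636 (G = 972*13 = 12636)
o(26) + G = 26*(218 + 26) + 12636 = 26*244 + 12636 = 6344 + 12636 = 18980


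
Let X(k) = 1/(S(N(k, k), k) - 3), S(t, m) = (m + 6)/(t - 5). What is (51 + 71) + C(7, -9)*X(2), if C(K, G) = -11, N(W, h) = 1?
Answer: 621/5 ≈ 124.20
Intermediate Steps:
S(t, m) = (6 + m)/(-5 + t)
X(k) = 1/(-9/2 - k/4) (X(k) = 1/((6 + k)/(-5 + 1) - 3) = 1/((6 + k)/(-4) - 3) = 1/(-(6 + k)/4 - 3) = 1/((-3/2 - k/4) - 3) = 1/(-9/2 - k/4))
(51 + 71) + C(7, -9)*X(2) = (51 + 71) - 44/(-18 - 1*2) = 122 - 44/(-18 - 2) = 122 - 44/(-20) = 122 - 44*(-1)/20 = 122 - 11*(-1/5) = 122 + 11/5 = 621/5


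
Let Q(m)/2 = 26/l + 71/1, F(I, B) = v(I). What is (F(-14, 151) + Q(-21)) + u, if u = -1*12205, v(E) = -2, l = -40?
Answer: -120663/10 ≈ -12066.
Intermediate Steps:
F(I, B) = -2
u = -12205
Q(m) = 1407/10 (Q(m) = 2*(26/(-40) + 71/1) = 2*(26*(-1/40) + 71*1) = 2*(-13/20 + 71) = 2*(1407/20) = 1407/10)
(F(-14, 151) + Q(-21)) + u = (-2 + 1407/10) - 12205 = 1387/10 - 12205 = -120663/10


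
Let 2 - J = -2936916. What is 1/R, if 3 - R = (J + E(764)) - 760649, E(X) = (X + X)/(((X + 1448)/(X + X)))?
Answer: -553/1204058794 ≈ -4.5928e-7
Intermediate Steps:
J = 2936918 (J = 2 - 1*(-2936916) = 2 + 2936916 = 2936918)
E(X) = 4*X²/(1448 + X) (E(X) = (2*X)/(((1448 + X)/((2*X)))) = (2*X)/(((1448 + X)*(1/(2*X)))) = (2*X)/(((1448 + X)/(2*X))) = (2*X)*(2*X/(1448 + X)) = 4*X²/(1448 + X))
R = -1204058794/553 (R = 3 - ((2936918 + 4*764²/(1448 + 764)) - 760649) = 3 - ((2936918 + 4*583696/2212) - 760649) = 3 - ((2936918 + 4*583696*(1/2212)) - 760649) = 3 - ((2936918 + 583696/553) - 760649) = 3 - (1624699350/553 - 760649) = 3 - 1*1204060453/553 = 3 - 1204060453/553 = -1204058794/553 ≈ -2.1773e+6)
1/R = 1/(-1204058794/553) = -553/1204058794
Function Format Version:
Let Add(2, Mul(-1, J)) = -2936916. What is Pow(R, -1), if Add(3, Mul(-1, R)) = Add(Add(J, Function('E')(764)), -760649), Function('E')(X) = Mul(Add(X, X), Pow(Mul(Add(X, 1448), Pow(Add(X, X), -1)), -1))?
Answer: Rational(-553, 1204058794) ≈ -4.5928e-7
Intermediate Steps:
J = 2936918 (J = Add(2, Mul(-1, -2936916)) = Add(2, 2936916) = 2936918)
Function('E')(X) = Mul(4, Pow(X, 2), Pow(Add(1448, X), -1)) (Function('E')(X) = Mul(Mul(2, X), Pow(Mul(Add(1448, X), Pow(Mul(2, X), -1)), -1)) = Mul(Mul(2, X), Pow(Mul(Add(1448, X), Mul(Rational(1, 2), Pow(X, -1))), -1)) = Mul(Mul(2, X), Pow(Mul(Rational(1, 2), Pow(X, -1), Add(1448, X)), -1)) = Mul(Mul(2, X), Mul(2, X, Pow(Add(1448, X), -1))) = Mul(4, Pow(X, 2), Pow(Add(1448, X), -1)))
R = Rational(-1204058794, 553) (R = Add(3, Mul(-1, Add(Add(2936918, Mul(4, Pow(764, 2), Pow(Add(1448, 764), -1))), -760649))) = Add(3, Mul(-1, Add(Add(2936918, Mul(4, 583696, Pow(2212, -1))), -760649))) = Add(3, Mul(-1, Add(Add(2936918, Mul(4, 583696, Rational(1, 2212))), -760649))) = Add(3, Mul(-1, Add(Add(2936918, Rational(583696, 553)), -760649))) = Add(3, Mul(-1, Add(Rational(1624699350, 553), -760649))) = Add(3, Mul(-1, Rational(1204060453, 553))) = Add(3, Rational(-1204060453, 553)) = Rational(-1204058794, 553) ≈ -2.1773e+6)
Pow(R, -1) = Pow(Rational(-1204058794, 553), -1) = Rational(-553, 1204058794)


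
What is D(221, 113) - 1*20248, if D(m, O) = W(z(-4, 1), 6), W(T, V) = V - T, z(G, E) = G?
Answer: -20238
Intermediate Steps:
D(m, O) = 10 (D(m, O) = 6 - 1*(-4) = 6 + 4 = 10)
D(221, 113) - 1*20248 = 10 - 1*20248 = 10 - 20248 = -20238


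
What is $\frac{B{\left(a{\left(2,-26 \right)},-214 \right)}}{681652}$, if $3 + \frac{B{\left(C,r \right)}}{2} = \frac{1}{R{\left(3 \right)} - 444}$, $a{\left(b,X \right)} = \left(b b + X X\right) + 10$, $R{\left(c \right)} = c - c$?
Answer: $- \frac{1333}{151326744} \approx -8.8088 \cdot 10^{-6}$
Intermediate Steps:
$R{\left(c \right)} = 0$
$a{\left(b,X \right)} = 10 + X^{2} + b^{2}$ ($a{\left(b,X \right)} = \left(b^{2} + X^{2}\right) + 10 = \left(X^{2} + b^{2}\right) + 10 = 10 + X^{2} + b^{2}$)
$B{\left(C,r \right)} = - \frac{1333}{222}$ ($B{\left(C,r \right)} = -6 + \frac{2}{0 - 444} = -6 + \frac{2}{-444} = -6 + 2 \left(- \frac{1}{444}\right) = -6 - \frac{1}{222} = - \frac{1333}{222}$)
$\frac{B{\left(a{\left(2,-26 \right)},-214 \right)}}{681652} = - \frac{1333}{222 \cdot 681652} = \left(- \frac{1333}{222}\right) \frac{1}{681652} = - \frac{1333}{151326744}$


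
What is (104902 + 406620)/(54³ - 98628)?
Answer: 255761/29418 ≈ 8.6940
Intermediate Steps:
(104902 + 406620)/(54³ - 98628) = 511522/(157464 - 98628) = 511522/58836 = 511522*(1/58836) = 255761/29418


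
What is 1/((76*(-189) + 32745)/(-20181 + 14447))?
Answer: -5734/18381 ≈ -0.31195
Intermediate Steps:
1/((76*(-189) + 32745)/(-20181 + 14447)) = 1/((-14364 + 32745)/(-5734)) = 1/(18381*(-1/5734)) = 1/(-18381/5734) = -5734/18381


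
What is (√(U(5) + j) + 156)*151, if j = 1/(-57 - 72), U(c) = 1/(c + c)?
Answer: 23556 + 151*√153510/1290 ≈ 23602.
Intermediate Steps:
U(c) = 1/(2*c)
j = -1/129 (j = 1/(-129) = -1/129 ≈ -0.0077519)
(√(U(5) + j) + 156)*151 = (√((½)/5 - 1/129) + 156)*151 = (√((½)*(⅕) - 1/129) + 156)*151 = (√(⅒ - 1/129) + 156)*151 = (√(119/1290) + 156)*151 = (√153510/1290 + 156)*151 = (156 + √153510/1290)*151 = 23556 + 151*√153510/1290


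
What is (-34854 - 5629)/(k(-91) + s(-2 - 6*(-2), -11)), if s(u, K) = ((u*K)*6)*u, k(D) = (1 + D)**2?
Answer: -40483/1500 ≈ -26.989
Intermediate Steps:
s(u, K) = 6*K*u**2 (s(u, K) = ((K*u)*6)*u = (6*K*u)*u = 6*K*u**2)
(-34854 - 5629)/(k(-91) + s(-2 - 6*(-2), -11)) = (-34854 - 5629)/((1 - 91)**2 + 6*(-11)*(-2 - 6*(-2))**2) = -40483/((-90)**2 + 6*(-11)*(-2 + 12)**2) = -40483/(8100 + 6*(-11)*10**2) = -40483/(8100 + 6*(-11)*100) = -40483/(8100 - 6600) = -40483/1500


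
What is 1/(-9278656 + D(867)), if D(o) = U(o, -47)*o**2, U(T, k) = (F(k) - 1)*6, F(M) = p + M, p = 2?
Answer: -1/216744820 ≈ -4.6137e-9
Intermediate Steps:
F(M) = 2 + M
U(T, k) = 6 + 6*k (U(T, k) = ((2 + k) - 1)*6 = (1 + k)*6 = 6 + 6*k)
D(o) = -276*o**2 (D(o) = (6 + 6*(-47))*o**2 = (6 - 282)*o**2 = -276*o**2)
1/(-9278656 + D(867)) = 1/(-9278656 - 276*867**2) = 1/(-9278656 - 276*751689) = 1/(-9278656 - 207466164) = 1/(-216744820) = -1/216744820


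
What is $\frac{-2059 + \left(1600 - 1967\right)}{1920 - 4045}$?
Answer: $\frac{2426}{2125} \approx 1.1416$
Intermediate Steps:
$\frac{-2059 + \left(1600 - 1967\right)}{1920 - 4045} = \frac{-2059 - 367}{-2125} = \left(-2426\right) \left(- \frac{1}{2125}\right) = \frac{2426}{2125}$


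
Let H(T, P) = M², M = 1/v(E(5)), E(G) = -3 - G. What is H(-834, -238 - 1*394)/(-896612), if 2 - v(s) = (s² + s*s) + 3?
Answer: -1/14920520292 ≈ -6.7022e-11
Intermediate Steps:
v(s) = -1 - 2*s² (v(s) = 2 - ((s² + s*s) + 3) = 2 - ((s² + s²) + 3) = 2 - (2*s² + 3) = 2 - (3 + 2*s²) = 2 + (-3 - 2*s²) = -1 - 2*s²)
M = -1/129 (M = 1/(-1 - 2*(-3 - 1*5)²) = 1/(-1 - 2*(-3 - 5)²) = 1/(-1 - 2*(-8)²) = 1/(-1 - 2*64) = 1/(-1 - 128) = 1/(-129) = -1/129 ≈ -0.0077519)
H(T, P) = 1/16641 (H(T, P) = (-1/129)² = 1/16641)
H(-834, -238 - 1*394)/(-896612) = (1/16641)/(-896612) = (1/16641)*(-1/896612) = -1/14920520292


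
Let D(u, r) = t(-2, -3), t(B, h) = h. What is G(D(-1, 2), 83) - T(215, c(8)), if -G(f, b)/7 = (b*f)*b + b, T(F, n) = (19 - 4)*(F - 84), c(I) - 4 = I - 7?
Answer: 142123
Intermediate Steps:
c(I) = -3 + I (c(I) = 4 + (I - 7) = 4 + (-7 + I) = -3 + I)
T(F, n) = -1260 + 15*F (T(F, n) = 15*(-84 + F) = -1260 + 15*F)
D(u, r) = -3
G(f, b) = -7*b - 7*f*b² (G(f, b) = -7*((b*f)*b + b) = -7*(f*b² + b) = -7*(b + f*b²) = -7*b - 7*f*b²)
G(D(-1, 2), 83) - T(215, c(8)) = -7*83*(1 + 83*(-3)) - (-1260 + 15*215) = -7*83*(1 - 249) - (-1260 + 3225) = -7*83*(-248) - 1*1965 = 144088 - 1965 = 142123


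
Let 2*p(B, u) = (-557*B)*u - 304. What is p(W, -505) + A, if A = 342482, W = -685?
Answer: -191995565/2 ≈ -9.5998e+7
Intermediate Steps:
p(B, u) = -152 - 557*B*u/2 (p(B, u) = ((-557*B)*u - 304)/2 = (-557*B*u - 304)/2 = (-304 - 557*B*u)/2 = -152 - 557*B*u/2)
p(W, -505) + A = (-152 - 557/2*(-685)*(-505)) + 342482 = (-152 - 192680225/2) + 342482 = -192680529/2 + 342482 = -191995565/2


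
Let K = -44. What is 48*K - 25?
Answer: -2137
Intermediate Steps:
48*K - 25 = 48*(-44) - 25 = -2112 - 25 = -2137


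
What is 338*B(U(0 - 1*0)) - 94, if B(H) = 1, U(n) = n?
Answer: 244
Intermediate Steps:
338*B(U(0 - 1*0)) - 94 = 338*1 - 94 = 338 - 94 = 244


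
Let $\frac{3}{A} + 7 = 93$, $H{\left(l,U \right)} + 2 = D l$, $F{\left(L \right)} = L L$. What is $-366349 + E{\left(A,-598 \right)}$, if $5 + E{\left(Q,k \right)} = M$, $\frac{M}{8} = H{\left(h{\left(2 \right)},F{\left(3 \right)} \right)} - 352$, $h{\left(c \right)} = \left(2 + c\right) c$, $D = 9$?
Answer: $-368610$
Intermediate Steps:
$F{\left(L \right)} = L^{2}$
$h{\left(c \right)} = c \left(2 + c\right)$
$H{\left(l,U \right)} = -2 + 9 l$
$A = \frac{3}{86}$ ($A = \frac{3}{-7 + 93} = \frac{3}{86} \approx 0.034884$)
$M = -2256$ ($M = 8 \left(\left(-2 + 9 \cdot 2 \left(2 + 2\right)\right) - 352\right) = 8 \left(\left(-2 + 9 \cdot 2 \cdot 4\right) - 352\right) = 8 \left(\left(-2 + 9 \cdot 8\right) - 352\right) = 8 \left(\left(-2 + 72\right) - 352\right) = 8 \left(70 - 352\right) = 8 \left(-282\right) = -2256$)
$E{\left(Q,k \right)} = -2261$ ($E{\left(Q,k \right)} = -5 - 2256 = -2261$)
$-366349 + E{\left(A,-598 \right)} = -366349 - 2261 = -368610$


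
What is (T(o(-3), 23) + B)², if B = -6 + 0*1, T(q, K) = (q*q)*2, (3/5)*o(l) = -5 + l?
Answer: 9897316/81 ≈ 1.2219e+5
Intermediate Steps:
o(l) = -25/3 + 5*l/3 (o(l) = 5*(-5 + l)/3 = -25/3 + 5*l/3)
T(q, K) = 2*q² (T(q, K) = q²*2 = 2*q²)
B = -6 (B = -6 + 0 = -6)
(T(o(-3), 23) + B)² = (2*(-25/3 + (5/3)*(-3))² - 6)² = (2*(-25/3 - 5)² - 6)² = (2*(-40/3)² - 6)² = (2*(1600/9) - 6)² = (3200/9 - 6)² = (3146/9)² = 9897316/81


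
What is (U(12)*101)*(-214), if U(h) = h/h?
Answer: -21614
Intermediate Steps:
U(h) = 1
(U(12)*101)*(-214) = (1*101)*(-214) = 101*(-214) = -21614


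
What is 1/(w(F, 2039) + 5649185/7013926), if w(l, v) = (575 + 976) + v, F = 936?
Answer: 7013926/25185643525 ≈ 0.00027849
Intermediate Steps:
w(l, v) = 1551 + v
1/(w(F, 2039) + 5649185/7013926) = 1/((1551 + 2039) + 5649185/7013926) = 1/(3590 + 5649185*(1/7013926)) = 1/(3590 + 5649185/7013926) = 1/(25185643525/7013926) = 7013926/25185643525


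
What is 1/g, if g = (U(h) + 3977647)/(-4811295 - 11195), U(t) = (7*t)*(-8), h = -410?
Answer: -4822490/4000607 ≈ -1.2054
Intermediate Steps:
U(t) = -56*t
g = -4000607/4822490 (g = (-56*(-410) + 3977647)/(-4811295 - 11195) = (22960 + 3977647)/(-4822490) = 4000607*(-1/4822490) = -4000607/4822490 ≈ -0.82957)
1/g = 1/(-4000607/4822490) = -4822490/4000607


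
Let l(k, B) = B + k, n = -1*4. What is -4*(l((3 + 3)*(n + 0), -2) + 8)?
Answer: 72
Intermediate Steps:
n = -4
-4*(l((3 + 3)*(n + 0), -2) + 8) = -4*((-2 + (3 + 3)*(-4 + 0)) + 8) = -4*((-2 + 6*(-4)) + 8) = -4*((-2 - 24) + 8) = -4*(-26 + 8) = -4*(-18) = 72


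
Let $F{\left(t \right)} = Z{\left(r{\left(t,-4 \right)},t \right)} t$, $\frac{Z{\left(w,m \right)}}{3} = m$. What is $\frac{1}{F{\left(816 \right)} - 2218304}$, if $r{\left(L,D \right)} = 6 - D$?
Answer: $- \frac{1}{220736} \approx -4.5303 \cdot 10^{-6}$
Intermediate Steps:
$Z{\left(w,m \right)} = 3 m$
$F{\left(t \right)} = 3 t^{2}$ ($F{\left(t \right)} = 3 t t = 3 t^{2}$)
$\frac{1}{F{\left(816 \right)} - 2218304} = \frac{1}{3 \cdot 816^{2} - 2218304} = \frac{1}{3 \cdot 665856 - 2218304} = \frac{1}{1997568 - 2218304} = \frac{1}{-220736} = - \frac{1}{220736}$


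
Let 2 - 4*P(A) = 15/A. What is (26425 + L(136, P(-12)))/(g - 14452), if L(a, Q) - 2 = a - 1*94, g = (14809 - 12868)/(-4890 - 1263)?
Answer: -54287919/29641699 ≈ -1.8315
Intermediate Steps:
P(A) = ½ - 15/(4*A)
g = -647/2051 (g = 1941/(-6153) = 1941*(-1/6153) = -647/2051 ≈ -0.31546)
L(a, Q) = -92 + a (L(a, Q) = 2 + (a - 1*94) = 2 + (a - 94) = 2 + (-94 + a) = -92 + a)
(26425 + L(136, P(-12)))/(g - 14452) = (26425 + (-92 + 136))/(-647/2051 - 14452) = (26425 + 44)/(-29641699/2051) = 26469*(-2051/29641699) = -54287919/29641699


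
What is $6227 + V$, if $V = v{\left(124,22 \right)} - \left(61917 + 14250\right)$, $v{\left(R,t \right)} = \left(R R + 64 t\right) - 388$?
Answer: $-53544$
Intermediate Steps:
$v{\left(R,t \right)} = -388 + R^{2} + 64 t$ ($v{\left(R,t \right)} = \left(R^{2} + 64 t\right) - 388 = -388 + R^{2} + 64 t$)
$V = -59771$ ($V = \left(-388 + 124^{2} + 64 \cdot 22\right) - \left(61917 + 14250\right) = \left(-388 + 15376 + 1408\right) - 76167 = 16396 - 76167 = -59771$)
$6227 + V = 6227 - 59771 = -53544$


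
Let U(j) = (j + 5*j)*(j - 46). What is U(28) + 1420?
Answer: -1604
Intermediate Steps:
U(j) = 6*j*(-46 + j) (U(j) = (6*j)*(-46 + j) = 6*j*(-46 + j))
U(28) + 1420 = 6*28*(-46 + 28) + 1420 = 6*28*(-18) + 1420 = -3024 + 1420 = -1604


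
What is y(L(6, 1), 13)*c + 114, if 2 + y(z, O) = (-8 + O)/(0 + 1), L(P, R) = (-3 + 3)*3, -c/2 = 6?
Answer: 78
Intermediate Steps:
c = -12 (c = -2*6 = -12)
L(P, R) = 0 (L(P, R) = 0*3 = 0)
y(z, O) = -10 + O (y(z, O) = -2 + (-8 + O)/(0 + 1) = -2 + (-8 + O)/1 = -2 + (-8 + O)*1 = -2 + (-8 + O) = -10 + O)
y(L(6, 1), 13)*c + 114 = (-10 + 13)*(-12) + 114 = 3*(-12) + 114 = -36 + 114 = 78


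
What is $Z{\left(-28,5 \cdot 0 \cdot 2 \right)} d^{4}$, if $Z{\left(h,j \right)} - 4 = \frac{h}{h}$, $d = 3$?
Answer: $405$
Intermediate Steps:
$Z{\left(h,j \right)} = 5$ ($Z{\left(h,j \right)} = 4 + \frac{h}{h} = 4 + 1 = 5$)
$Z{\left(-28,5 \cdot 0 \cdot 2 \right)} d^{4} = 5 \cdot 3^{4} = 5 \cdot 81 = 405$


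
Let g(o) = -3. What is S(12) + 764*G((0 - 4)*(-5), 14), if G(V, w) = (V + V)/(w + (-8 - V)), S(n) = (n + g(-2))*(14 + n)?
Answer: -13642/7 ≈ -1948.9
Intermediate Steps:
S(n) = (-3 + n)*(14 + n) (S(n) = (n - 3)*(14 + n) = (-3 + n)*(14 + n))
G(V, w) = 2*V/(-8 + w - V) (G(V, w) = (2*V)/(-8 + w - V) = 2*V/(-8 + w - V))
S(12) + 764*G((0 - 4)*(-5), 14) = (-42 + 12**2 + 11*12) + 764*(2*((0 - 4)*(-5))/(-8 + 14 - (0 - 4)*(-5))) = (-42 + 144 + 132) + 764*(2*(-4*(-5))/(-8 + 14 - (-4)*(-5))) = 234 + 764*(2*20/(-8 + 14 - 1*20)) = 234 + 764*(2*20/(-8 + 14 - 20)) = 234 + 764*(2*20/(-14)) = 234 + 764*(2*20*(-1/14)) = 234 + 764*(-20/7) = 234 - 15280/7 = -13642/7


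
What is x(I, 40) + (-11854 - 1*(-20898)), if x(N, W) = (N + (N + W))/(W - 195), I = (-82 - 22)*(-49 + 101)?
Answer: 1412596/155 ≈ 9113.5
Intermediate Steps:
I = -5408 (I = -104*52 = -5408)
x(N, W) = (W + 2*N)/(-195 + W)
x(I, 40) + (-11854 - 1*(-20898)) = (40 + 2*(-5408))/(-195 + 40) + (-11854 - 1*(-20898)) = (40 - 10816)/(-155) + (-11854 + 20898) = -1/155*(-10776) + 9044 = 10776/155 + 9044 = 1412596/155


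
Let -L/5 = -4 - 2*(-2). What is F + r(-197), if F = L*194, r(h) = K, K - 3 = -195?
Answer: -192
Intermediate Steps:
L = 0 (L = -5*(-4 - 2*(-2)) = -5*(-4 + 4) = -5*0 = 0)
K = -192 (K = 3 - 195 = -192)
r(h) = -192
F = 0 (F = 0*194 = 0)
F + r(-197) = 0 - 192 = -192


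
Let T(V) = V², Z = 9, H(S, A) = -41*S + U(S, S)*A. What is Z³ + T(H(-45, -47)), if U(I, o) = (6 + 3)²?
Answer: 3850173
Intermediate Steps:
U(I, o) = 81 (U(I, o) = 9² = 81)
H(S, A) = -41*S + 81*A
Z³ + T(H(-45, -47)) = 9³ + (-41*(-45) + 81*(-47))² = 729 + (1845 - 3807)² = 729 + (-1962)² = 729 + 3849444 = 3850173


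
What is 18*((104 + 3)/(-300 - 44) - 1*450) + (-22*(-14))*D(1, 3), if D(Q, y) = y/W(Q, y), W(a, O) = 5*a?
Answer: -6811887/860 ≈ -7920.8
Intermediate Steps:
D(Q, y) = y/(5*Q) (D(Q, y) = y/((5*Q)) = y*(1/(5*Q)) = y/(5*Q))
18*((104 + 3)/(-300 - 44) - 1*450) + (-22*(-14))*D(1, 3) = 18*((104 + 3)/(-300 - 44) - 1*450) + (-22*(-14))*((⅕)*3/1) = 18*(107/(-344) - 450) + 308*((⅕)*3*1) = 18*(107*(-1/344) - 450) + 308*(⅗) = 18*(-107/344 - 450) + 924/5 = 18*(-154907/344) + 924/5 = -1394163/172 + 924/5 = -6811887/860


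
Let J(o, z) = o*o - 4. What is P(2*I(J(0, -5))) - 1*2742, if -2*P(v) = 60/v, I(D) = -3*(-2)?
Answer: -5489/2 ≈ -2744.5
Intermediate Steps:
J(o, z) = -4 + o² (J(o, z) = o² - 4 = -4 + o²)
I(D) = 6
P(v) = -30/v
P(2*I(J(0, -5))) - 1*2742 = -30/(2*6) - 1*2742 = -30/12 - 2742 = -30*1/12 - 2742 = -5/2 - 2742 = -5489/2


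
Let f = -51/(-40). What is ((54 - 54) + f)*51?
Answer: 2601/40 ≈ 65.025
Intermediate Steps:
f = 51/40 (f = -51*(-1/40) = 51/40 ≈ 1.2750)
((54 - 54) + f)*51 = ((54 - 54) + 51/40)*51 = (0 + 51/40)*51 = (51/40)*51 = 2601/40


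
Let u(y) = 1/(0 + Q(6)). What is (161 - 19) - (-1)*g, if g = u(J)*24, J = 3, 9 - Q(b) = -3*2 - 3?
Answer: 430/3 ≈ 143.33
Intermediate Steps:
Q(b) = 18 (Q(b) = 9 - (-3*2 - 3) = 9 - (-6 - 3) = 9 - 1*(-9) = 9 + 9 = 18)
u(y) = 1/18 (u(y) = 1/(0 + 18) = 1/18)
g = 4/3 (g = (1/18)*24 = 4/3 ≈ 1.3333)
(161 - 19) - (-1)*g = (161 - 19) - (-1)*4/3 = 142 - 1*(-4/3) = 142 + 4/3 = 430/3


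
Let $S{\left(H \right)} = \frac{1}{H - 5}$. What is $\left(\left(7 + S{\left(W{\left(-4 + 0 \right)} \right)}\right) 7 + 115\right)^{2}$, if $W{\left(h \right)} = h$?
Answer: $\frac{2157961}{81} \approx 26642.0$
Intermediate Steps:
$S{\left(H \right)} = \frac{1}{-5 + H}$
$\left(\left(7 + S{\left(W{\left(-4 + 0 \right)} \right)}\right) 7 + 115\right)^{2} = \left(\left(7 + \frac{1}{-5 + \left(-4 + 0\right)}\right) 7 + 115\right)^{2} = \left(\left(7 + \frac{1}{-5 - 4}\right) 7 + 115\right)^{2} = \left(\left(7 + \frac{1}{-9}\right) 7 + 115\right)^{2} = \left(\left(7 - \frac{1}{9}\right) 7 + 115\right)^{2} = \left(\frac{62}{9} \cdot 7 + 115\right)^{2} = \left(\frac{434}{9} + 115\right)^{2} = \left(\frac{1469}{9}\right)^{2} = \frac{2157961}{81}$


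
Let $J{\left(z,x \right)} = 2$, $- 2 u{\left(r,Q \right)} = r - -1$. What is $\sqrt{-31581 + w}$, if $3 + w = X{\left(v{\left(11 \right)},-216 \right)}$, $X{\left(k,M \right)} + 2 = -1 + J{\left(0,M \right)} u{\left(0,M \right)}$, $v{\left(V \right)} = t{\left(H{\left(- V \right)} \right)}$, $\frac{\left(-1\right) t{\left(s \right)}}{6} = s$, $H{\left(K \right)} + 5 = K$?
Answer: $2 i \sqrt{7897} \approx 177.73 i$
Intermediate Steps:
$H{\left(K \right)} = -5 + K$
$t{\left(s \right)} = - 6 s$
$u{\left(r,Q \right)} = - \frac{1}{2} - \frac{r}{2}$ ($u{\left(r,Q \right)} = - \frac{r - -1}{2} = - \frac{r + 1}{2} = - \frac{1 + r}{2} = - \frac{1}{2} - \frac{r}{2}$)
$v{\left(V \right)} = 30 + 6 V$ ($v{\left(V \right)} = - 6 \left(-5 - V\right) = 30 + 6 V$)
$X{\left(k,M \right)} = -4$ ($X{\left(k,M \right)} = -2 - \left(1 - 2 \left(- \frac{1}{2} - 0\right)\right) = -2 - \left(1 - 2 \left(- \frac{1}{2} + 0\right)\right) = -2 + \left(-1 + 2 \left(- \frac{1}{2}\right)\right) = -2 - 2 = -4$)
$w = -7$ ($w = -3 - 4 = -7$)
$\sqrt{-31581 + w} = \sqrt{-31581 - 7} = \sqrt{-31588} = 2 i \sqrt{7897}$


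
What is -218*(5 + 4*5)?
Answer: -5450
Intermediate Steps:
-218*(5 + 4*5) = -218*(5 + 20) = -218*25 = -5450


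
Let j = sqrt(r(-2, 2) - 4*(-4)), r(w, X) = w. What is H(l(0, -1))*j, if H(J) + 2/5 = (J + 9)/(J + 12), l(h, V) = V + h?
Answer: 18*sqrt(14)/55 ≈ 1.2245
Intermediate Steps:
H(J) = -2/5 + (9 + J)/(12 + J) (H(J) = -2/5 + (J + 9)/(J + 12) = -2/5 + (9 + J)/(12 + J))
j = sqrt(14) (j = sqrt(-2 - 4*(-4)) = sqrt(-2 + 16) = sqrt(14) ≈ 3.7417)
H(l(0, -1))*j = (3*(7 + (-1 + 0))/(5*(12 + (-1 + 0))))*sqrt(14) = (3*(7 - 1)/(5*(12 - 1)))*sqrt(14) = ((3/5)*6/11)*sqrt(14) = ((3/5)*(1/11)*6)*sqrt(14) = 18*sqrt(14)/55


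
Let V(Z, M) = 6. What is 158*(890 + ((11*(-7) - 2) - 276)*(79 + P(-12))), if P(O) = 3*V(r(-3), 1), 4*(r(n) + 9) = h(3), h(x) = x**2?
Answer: -5300110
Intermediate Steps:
r(n) = -27/4 (r(n) = -9 + (1/4)*3**2 = -9 + (1/4)*9 = -9 + 9/4 = -27/4)
P(O) = 18 (P(O) = 3*6 = 18)
158*(890 + ((11*(-7) - 2) - 276)*(79 + P(-12))) = 158*(890 + ((11*(-7) - 2) - 276)*(79 + 18)) = 158*(890 + ((-77 - 2) - 276)*97) = 158*(890 + (-79 - 276)*97) = 158*(890 - 355*97) = 158*(890 - 34435) = 158*(-33545) = -5300110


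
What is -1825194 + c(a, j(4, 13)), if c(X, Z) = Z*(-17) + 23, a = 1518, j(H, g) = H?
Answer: -1825239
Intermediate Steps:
c(X, Z) = 23 - 17*Z (c(X, Z) = -17*Z + 23 = 23 - 17*Z)
-1825194 + c(a, j(4, 13)) = -1825194 + (23 - 17*4) = -1825194 + (23 - 68) = -1825194 - 45 = -1825239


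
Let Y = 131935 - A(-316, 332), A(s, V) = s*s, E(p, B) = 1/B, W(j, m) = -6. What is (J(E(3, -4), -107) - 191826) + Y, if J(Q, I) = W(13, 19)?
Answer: -159753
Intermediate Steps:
A(s, V) = s**2
J(Q, I) = -6
Y = 32079 (Y = 131935 - 1*(-316)**2 = 131935 - 1*99856 = 131935 - 99856 = 32079)
(J(E(3, -4), -107) - 191826) + Y = (-6 - 191826) + 32079 = -191832 + 32079 = -159753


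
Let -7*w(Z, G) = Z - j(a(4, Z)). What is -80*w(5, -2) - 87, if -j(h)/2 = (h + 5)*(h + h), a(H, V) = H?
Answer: 11311/7 ≈ 1615.9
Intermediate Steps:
j(h) = -4*h*(5 + h) (j(h) = -2*(h + 5)*(h + h) = -2*(5 + h)*2*h = -4*h*(5 + h))
w(Z, G) = -144/7 - Z/7 (w(Z, G) = -(Z - (-4)*4*(5 + 4))/7 = -(Z - (-4)*4*9)/7 = -(Z - 1*(-144))/7 = -(Z + 144)/7 = -(144 + Z)/7 = -144/7 - Z/7)
-80*w(5, -2) - 87 = -80*(-144/7 - ⅐*5) - 87 = -80*(-144/7 - 5/7) - 87 = -80*(-149/7) - 87 = 11920/7 - 87 = 11311/7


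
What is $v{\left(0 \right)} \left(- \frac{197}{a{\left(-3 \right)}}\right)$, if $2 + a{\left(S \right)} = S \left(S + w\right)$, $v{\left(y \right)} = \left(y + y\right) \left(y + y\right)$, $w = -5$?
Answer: $0$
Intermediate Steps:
$v{\left(y \right)} = 4 y^{2}$ ($v{\left(y \right)} = 2 y 2 y = 4 y^{2}$)
$a{\left(S \right)} = -2 + S \left(-5 + S\right)$ ($a{\left(S \right)} = -2 + S \left(S - 5\right) = -2 + S \left(-5 + S\right)$)
$v{\left(0 \right)} \left(- \frac{197}{a{\left(-3 \right)}}\right) = 4 \cdot 0^{2} \left(- \frac{197}{-2 + \left(-3\right)^{2} - -15}\right) = 4 \cdot 0 \left(- \frac{197}{-2 + 9 + 15}\right) = 0 \left(- \frac{197}{22}\right) = 0$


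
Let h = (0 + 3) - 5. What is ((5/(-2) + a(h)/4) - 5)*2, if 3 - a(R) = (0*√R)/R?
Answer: -27/2 ≈ -13.500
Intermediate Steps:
h = -2 (h = 3 - 5 = -2)
a(R) = 3 (a(R) = 3 - 0*√R/R = 3 - 0/R = 3 - 1*0 = 3 + 0 = 3)
((5/(-2) + a(h)/4) - 5)*2 = ((5/(-2) + 3/4) - 5)*2 = ((5*(-½) + 3*(¼)) - 5)*2 = ((-5/2 + ¾) - 5)*2 = (-7/4 - 5)*2 = -27/4*2 = -27/2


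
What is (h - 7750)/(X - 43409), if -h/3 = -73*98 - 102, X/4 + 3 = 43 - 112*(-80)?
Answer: -14018/7409 ≈ -1.8920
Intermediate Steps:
X = 36000 (X = -12 + 4*(43 - 112*(-80)) = -12 + 4*(43 + 8960) = -12 + 4*9003 = -12 + 36012 = 36000)
h = 21768 (h = -3*(-73*98 - 102) = -3*(-7154 - 102) = -3*(-7256) = 21768)
(h - 7750)/(X - 43409) = (21768 - 7750)/(36000 - 43409) = 14018/(-7409) = 14018*(-1/7409) = -14018/7409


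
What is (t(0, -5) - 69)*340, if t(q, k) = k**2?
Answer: -14960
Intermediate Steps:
(t(0, -5) - 69)*340 = ((-5)**2 - 69)*340 = (25 - 69)*340 = -44*340 = -14960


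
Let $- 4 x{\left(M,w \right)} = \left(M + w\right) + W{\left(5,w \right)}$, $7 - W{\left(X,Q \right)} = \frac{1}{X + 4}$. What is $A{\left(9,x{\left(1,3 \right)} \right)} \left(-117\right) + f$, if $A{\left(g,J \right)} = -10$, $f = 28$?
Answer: $1198$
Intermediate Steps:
$W{\left(X,Q \right)} = 7 - \frac{1}{4 + X}$ ($W{\left(X,Q \right)} = 7 - \frac{1}{X + 4} = 7 - \frac{1}{4 + X}$)
$x{\left(M,w \right)} = - \frac{31}{18} - \frac{M}{4} - \frac{w}{4}$ ($x{\left(M,w \right)} = - \frac{\left(M + w\right) + \frac{27 + 7 \cdot 5}{4 + 5}}{4} = - \frac{\left(M + w\right) + \frac{27 + 35}{9}}{4} = - \frac{\left(M + w\right) + \frac{1}{9} \cdot 62}{4} = - \frac{\left(M + w\right) + \frac{62}{9}}{4} = - \frac{\frac{62}{9} + M + w}{4} = - \frac{31}{18} - \frac{M}{4} - \frac{w}{4}$)
$A{\left(9,x{\left(1,3 \right)} \right)} \left(-117\right) + f = \left(-10\right) \left(-117\right) + 28 = 1170 + 28 = 1198$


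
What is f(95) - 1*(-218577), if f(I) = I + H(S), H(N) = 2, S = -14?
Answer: 218674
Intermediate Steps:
f(I) = 2 + I (f(I) = I + 2 = 2 + I)
f(95) - 1*(-218577) = (2 + 95) - 1*(-218577) = 97 + 218577 = 218674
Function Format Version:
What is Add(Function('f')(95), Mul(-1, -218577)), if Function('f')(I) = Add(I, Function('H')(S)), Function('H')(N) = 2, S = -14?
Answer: 218674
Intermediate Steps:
Function('f')(I) = Add(2, I) (Function('f')(I) = Add(I, 2) = Add(2, I))
Add(Function('f')(95), Mul(-1, -218577)) = Add(Add(2, 95), Mul(-1, -218577)) = Add(97, 218577) = 218674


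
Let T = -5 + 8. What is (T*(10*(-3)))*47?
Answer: -4230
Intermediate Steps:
T = 3
(T*(10*(-3)))*47 = (3*(10*(-3)))*47 = (3*(-30))*47 = -90*47 = -4230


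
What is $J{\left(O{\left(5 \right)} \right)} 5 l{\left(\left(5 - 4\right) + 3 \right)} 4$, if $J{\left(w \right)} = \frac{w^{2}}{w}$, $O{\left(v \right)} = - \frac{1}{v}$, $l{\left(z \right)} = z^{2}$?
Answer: $-64$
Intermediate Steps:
$J{\left(w \right)} = w$
$J{\left(O{\left(5 \right)} \right)} 5 l{\left(\left(5 - 4\right) + 3 \right)} 4 = - \frac{1}{5} \cdot 5 \left(\left(5 - 4\right) + 3\right)^{2} \cdot 4 = \left(-1\right) \frac{1}{5} \cdot 5 \left(1 + 3\right)^{2} \cdot 4 = - \frac{5 \cdot 4^{2} \cdot 4}{5} = - \frac{5 \cdot 16 \cdot 4}{5} = - \frac{80 \cdot 4}{5} = \left(- \frac{1}{5}\right) 320 = -64$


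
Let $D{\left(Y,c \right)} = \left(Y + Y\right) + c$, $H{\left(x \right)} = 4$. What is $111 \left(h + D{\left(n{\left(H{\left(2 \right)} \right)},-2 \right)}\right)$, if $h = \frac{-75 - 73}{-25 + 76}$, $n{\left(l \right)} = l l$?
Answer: $\frac{51134}{17} \approx 3007.9$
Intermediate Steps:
$n{\left(l \right)} = l^{2}$
$D{\left(Y,c \right)} = c + 2 Y$ ($D{\left(Y,c \right)} = 2 Y + c = c + 2 Y$)
$h = - \frac{148}{51} \approx -2.902$
$111 \left(h + D{\left(n{\left(H{\left(2 \right)} \right)},-2 \right)}\right) = 111 \left(- \frac{148}{51} - \left(2 - 2 \cdot 4^{2}\right)\right) = 111 \left(- \frac{148}{51} + \left(-2 + 2 \cdot 16\right)\right) = 111 \left(- \frac{148}{51} + \left(-2 + 32\right)\right) = 111 \left(- \frac{148}{51} + 30\right) = 111 \cdot \frac{1382}{51} = \frac{51134}{17}$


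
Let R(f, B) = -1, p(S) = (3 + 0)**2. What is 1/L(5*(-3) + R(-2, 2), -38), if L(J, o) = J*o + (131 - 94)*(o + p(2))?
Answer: -1/465 ≈ -0.0021505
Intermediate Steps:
p(S) = 9 (p(S) = 3**2 = 9)
L(J, o) = 333 + 37*o + J*o (L(J, o) = J*o + (131 - 94)*(o + 9) = J*o + 37*(9 + o) = J*o + (333 + 37*o) = 333 + 37*o + J*o)
1/L(5*(-3) + R(-2, 2), -38) = 1/(333 + 37*(-38) + (5*(-3) - 1)*(-38)) = 1/(333 - 1406 + (-15 - 1)*(-38)) = 1/(333 - 1406 - 16*(-38)) = 1/(333 - 1406 + 608) = 1/(-465) = -1/465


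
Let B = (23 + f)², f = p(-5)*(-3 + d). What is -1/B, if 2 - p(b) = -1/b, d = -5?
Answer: -25/1849 ≈ -0.013521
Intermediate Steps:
p(b) = 2 + 1/b (p(b) = 2 - (-1)/b = 2 + 1/b)
f = -72/5 (f = (2 + 1/(-5))*(-3 - 5) = (2 - ⅕)*(-8) = (9/5)*(-8) = -72/5 ≈ -14.400)
B = 1849/25 (B = (23 - 72/5)² = (43/5)² = 1849/25 ≈ 73.960)
-1/B = -1/1849/25 = -1*25/1849 = -25/1849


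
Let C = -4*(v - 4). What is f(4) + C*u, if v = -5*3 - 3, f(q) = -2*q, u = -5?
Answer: -448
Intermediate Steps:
v = -18 (v = -15 - 3 = -18)
C = 88 (C = -4*(-18 - 4) = -4*(-22) = 88)
f(4) + C*u = -2*4 + 88*(-5) = -8 - 440 = -448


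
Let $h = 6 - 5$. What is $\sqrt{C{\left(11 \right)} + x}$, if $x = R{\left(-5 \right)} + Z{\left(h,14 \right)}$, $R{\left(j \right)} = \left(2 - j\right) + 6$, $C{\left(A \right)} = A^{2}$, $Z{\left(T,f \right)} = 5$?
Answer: $\sqrt{139} \approx 11.79$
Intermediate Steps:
$h = 1$ ($h = 6 - 5 = 1$)
$R{\left(j \right)} = 8 - j$
$x = 18$ ($x = \left(8 - -5\right) + 5 = \left(8 + 5\right) + 5 = 13 + 5 = 18$)
$\sqrt{C{\left(11 \right)} + x} = \sqrt{11^{2} + 18} = \sqrt{121 + 18} = \sqrt{139}$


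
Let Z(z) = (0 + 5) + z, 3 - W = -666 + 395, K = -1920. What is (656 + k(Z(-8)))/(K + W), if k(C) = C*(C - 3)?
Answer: -337/823 ≈ -0.40948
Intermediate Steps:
W = 274 (W = 3 - (-666 + 395) = 3 - 1*(-271) = 3 + 271 = 274)
Z(z) = 5 + z
k(C) = C*(-3 + C)
(656 + k(Z(-8)))/(K + W) = (656 + (5 - 8)*(-3 + (5 - 8)))/(-1920 + 274) = (656 - 3*(-3 - 3))/(-1646) = (656 - 3*(-6))*(-1/1646) = (656 + 18)*(-1/1646) = 674*(-1/1646) = -337/823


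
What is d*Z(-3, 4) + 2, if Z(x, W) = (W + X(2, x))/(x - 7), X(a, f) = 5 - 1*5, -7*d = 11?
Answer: 92/35 ≈ 2.6286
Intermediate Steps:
d = -11/7 (d = -⅐*11 = -11/7 ≈ -1.5714)
X(a, f) = 0 (X(a, f) = 5 - 5 = 0)
Z(x, W) = W/(-7 + x) (Z(x, W) = (W + 0)/(x - 7) = W/(-7 + x))
d*Z(-3, 4) + 2 = -44/(7*(-7 - 3)) + 2 = -44/(7*(-10)) + 2 = -44*(-1)/(7*10) + 2 = -11/7*(-⅖) + 2 = 22/35 + 2 = 92/35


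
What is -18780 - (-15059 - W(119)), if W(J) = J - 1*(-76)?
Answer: -3526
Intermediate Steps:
W(J) = 76 + J (W(J) = J + 76 = 76 + J)
-18780 - (-15059 - W(119)) = -18780 - (-15059 - (76 + 119)) = -18780 - (-15059 - 1*195) = -18780 - (-15059 - 195) = -18780 - 1*(-15254) = -18780 + 15254 = -3526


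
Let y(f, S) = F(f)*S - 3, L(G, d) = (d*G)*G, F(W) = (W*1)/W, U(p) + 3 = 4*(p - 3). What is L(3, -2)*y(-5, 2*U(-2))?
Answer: 882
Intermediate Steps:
U(p) = -15 + 4*p (U(p) = -3 + 4*(p - 3) = -3 + 4*(-3 + p) = -3 + (-12 + 4*p) = -15 + 4*p)
F(W) = 1 (F(W) = W/W = 1)
L(G, d) = d*G**2 (L(G, d) = (G*d)*G = d*G**2)
y(f, S) = -3 + S (y(f, S) = 1*S - 3 = S - 3 = -3 + S)
L(3, -2)*y(-5, 2*U(-2)) = (-2*3**2)*(-3 + 2*(-15 + 4*(-2))) = (-2*9)*(-3 + 2*(-15 - 8)) = -18*(-3 + 2*(-23)) = -18*(-3 - 46) = -18*(-49) = 882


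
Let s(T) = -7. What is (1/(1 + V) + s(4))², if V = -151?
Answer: 1104601/22500 ≈ 49.093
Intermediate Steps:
(1/(1 + V) + s(4))² = (1/(1 - 151) - 7)² = (1/(-150) - 7)² = (-1/150 - 7)² = (-1051/150)² = 1104601/22500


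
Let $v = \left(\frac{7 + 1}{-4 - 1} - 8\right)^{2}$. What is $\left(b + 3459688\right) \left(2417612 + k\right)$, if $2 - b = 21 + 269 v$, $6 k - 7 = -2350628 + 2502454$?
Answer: $\frac{83911234788483}{10} \approx 8.3911 \cdot 10^{12}$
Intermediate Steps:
$v = \frac{2304}{25}$ ($v = \left(\frac{8}{-5} - 8\right)^{2} = \left(8 \left(- \frac{1}{5}\right) - 8\right)^{2} = \left(- \frac{8}{5} - 8\right)^{2} = \left(- \frac{48}{5}\right)^{2} = \frac{2304}{25} \approx 92.16$)
$k = \frac{50611}{2}$ ($k = \frac{7}{6} + \frac{-2350628 + 2502454}{6} = \frac{7}{6} + \frac{1}{6} \cdot 151826 = \frac{7}{6} + \frac{75913}{3} = \frac{50611}{2} \approx 25306.0$)
$b = - \frac{620251}{25}$ ($b = 2 - \left(21 + 269 \cdot \frac{2304}{25}\right) = 2 - \left(21 + \frac{619776}{25}\right) = 2 - \frac{620301}{25} = - \frac{620251}{25} \approx -24810.0$)
$\left(b + 3459688\right) \left(2417612 + k\right) = \left(- \frac{620251}{25} + 3459688\right) \left(2417612 + \frac{50611}{2}\right) = \frac{85871949}{25} \cdot \frac{4885835}{2} = \frac{83911234788483}{10}$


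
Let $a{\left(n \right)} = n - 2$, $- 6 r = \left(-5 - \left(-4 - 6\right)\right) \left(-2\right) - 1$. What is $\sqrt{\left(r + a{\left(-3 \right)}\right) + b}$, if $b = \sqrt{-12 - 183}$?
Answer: $\frac{\sqrt{-114 + 36 i \sqrt{195}}}{6} \approx 2.3614 + 2.9568 i$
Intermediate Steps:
$r = \frac{11}{6}$ ($r = - \frac{\left(-5 - \left(-4 - 6\right)\right) \left(-2\right) - 1}{6} = - \frac{\left(-5 - -10\right) \left(-2\right) - 1}{6} = - \frac{\left(-5 + 10\right) \left(-2\right) - 1}{6} = - \frac{5 \left(-2\right) - 1}{6} = - \frac{-10 - 1}{6} = \left(- \frac{1}{6}\right) \left(-11\right) = \frac{11}{6} \approx 1.8333$)
$a{\left(n \right)} = -2 + n$ ($a{\left(n \right)} = n - 2 = -2 + n$)
$b = i \sqrt{195}$ ($b = \sqrt{-195} = i \sqrt{195} \approx 13.964 i$)
$\sqrt{\left(r + a{\left(-3 \right)}\right) + b} = \sqrt{\left(\frac{11}{6} - 5\right) + i \sqrt{195}} = \sqrt{- \frac{19}{6} + i \sqrt{195}}$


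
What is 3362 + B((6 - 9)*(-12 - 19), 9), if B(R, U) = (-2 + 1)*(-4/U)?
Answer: 30262/9 ≈ 3362.4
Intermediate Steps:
B(R, U) = 4/U (B(R, U) = -(-4)/U = 4/U)
3362 + B((6 - 9)*(-12 - 19), 9) = 3362 + 4/9 = 30262/9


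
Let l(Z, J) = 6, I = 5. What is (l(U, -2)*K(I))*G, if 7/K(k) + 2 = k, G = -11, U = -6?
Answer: -154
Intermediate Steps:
K(k) = 7/(-2 + k)
(l(U, -2)*K(I))*G = (6*(7/(-2 + 5)))*(-11) = (6*(7/3))*(-11) = 14*(-11) = -154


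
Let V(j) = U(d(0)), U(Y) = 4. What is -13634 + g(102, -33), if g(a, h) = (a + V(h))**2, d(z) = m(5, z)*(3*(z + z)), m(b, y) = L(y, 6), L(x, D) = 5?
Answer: -2398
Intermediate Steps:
m(b, y) = 5
d(z) = 30*z (d(z) = 5*(3*(z + z)) = 5*(3*(2*z)) = 5*(6*z) = 30*z)
V(j) = 4
g(a, h) = (4 + a)**2 (g(a, h) = (a + 4)**2 = (4 + a)**2)
-13634 + g(102, -33) = -13634 + (4 + 102)**2 = -13634 + 106**2 = -13634 + 11236 = -2398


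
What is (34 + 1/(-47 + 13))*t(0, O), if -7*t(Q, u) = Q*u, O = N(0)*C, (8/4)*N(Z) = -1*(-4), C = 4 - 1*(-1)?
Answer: 0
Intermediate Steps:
C = 5 (C = 4 + 1 = 5)
N(Z) = 2 (N(Z) = (-1*(-4))/2 = (1/2)*4 = 2)
O = 10 (O = 2*5 = 10)
t(Q, u) = -Q*u/7
(34 + 1/(-47 + 13))*t(0, O) = (34 + 1/(-47 + 13))*(-1/7*0*10) = (34 + 1/(-34))*0 = (34 - 1/34)*0 = (1155/34)*0 = 0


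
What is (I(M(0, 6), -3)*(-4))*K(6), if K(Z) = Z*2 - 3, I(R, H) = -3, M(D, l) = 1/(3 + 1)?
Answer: 108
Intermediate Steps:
M(D, l) = 1/4
K(Z) = -3 + 2*Z (K(Z) = 2*Z - 3 = -3 + 2*Z)
(I(M(0, 6), -3)*(-4))*K(6) = (-3*(-4))*(-3 + 2*6) = 12*(-3 + 12) = 12*9 = 108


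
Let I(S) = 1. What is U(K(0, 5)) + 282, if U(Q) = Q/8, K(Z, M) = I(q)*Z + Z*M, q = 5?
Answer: 282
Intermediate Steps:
K(Z, M) = Z + M*Z (K(Z, M) = 1*Z + Z*M = Z + M*Z)
U(Q) = Q/8 (U(Q) = Q*(1/8) = Q/8)
U(K(0, 5)) + 282 = (0*(1 + 5))/8 + 282 = (0*6)/8 + 282 = (1/8)*0 + 282 = 0 + 282 = 282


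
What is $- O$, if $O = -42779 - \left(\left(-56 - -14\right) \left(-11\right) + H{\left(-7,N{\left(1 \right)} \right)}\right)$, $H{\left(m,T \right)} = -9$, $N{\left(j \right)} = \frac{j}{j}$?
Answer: $43232$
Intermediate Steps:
$N{\left(j \right)} = 1$
$O = -43232$ ($O = -42779 - \left(\left(-56 - -14\right) \left(-11\right) - 9\right) = -42779 - \left(\left(-56 + 14\right) \left(-11\right) - 9\right) = -42779 - \left(\left(-42\right) \left(-11\right) - 9\right) = -42779 - \left(462 - 9\right) = -42779 - 453 = -43232$)
$- O = \left(-1\right) \left(-43232\right) = 43232$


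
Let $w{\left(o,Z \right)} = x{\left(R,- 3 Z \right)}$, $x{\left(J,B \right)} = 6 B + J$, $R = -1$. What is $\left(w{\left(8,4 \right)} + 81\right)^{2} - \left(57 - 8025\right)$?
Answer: $8032$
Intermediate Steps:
$x{\left(J,B \right)} = J + 6 B$
$w{\left(o,Z \right)} = -1 - 18 Z$ ($w{\left(o,Z \right)} = -1 + 6 \left(- 3 Z\right) = -1 - 18 Z$)
$\left(w{\left(8,4 \right)} + 81\right)^{2} - \left(57 - 8025\right) = \left(\left(-1 - 72\right) + 81\right)^{2} - \left(57 - 8025\right) = \left(-73 + 81\right)^{2} - -7968 = 8^{2} + 7968 = 64 + 7968 = 8032$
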